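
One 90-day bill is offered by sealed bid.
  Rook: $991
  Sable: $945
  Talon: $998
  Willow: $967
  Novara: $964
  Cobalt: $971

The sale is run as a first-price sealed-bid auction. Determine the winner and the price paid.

Bids in order: 998 (Talon) > 991 (Rook) > 971 (Cobalt) > 967 (Willow) > 964 (Novara) > 945 (Sable)
Talon is highest → pays own bid, $998.

Talon pays $998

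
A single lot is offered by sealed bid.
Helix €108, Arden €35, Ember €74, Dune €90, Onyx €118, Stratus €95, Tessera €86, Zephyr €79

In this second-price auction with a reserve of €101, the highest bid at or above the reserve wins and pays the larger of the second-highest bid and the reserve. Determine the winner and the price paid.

Onyx pays €108

Second-price auction with a reserve of €101: the highest bid at or above the reserve wins and pays the larger of the second-highest bid and the reserve.
Bids ranked: 118 (Onyx) > 108 (Helix) > 95 (Stratus) > 90 (Dune) > 86 (Tessera) > 79 (Zephyr) > …
Onyx has the top bid at or above the reserve (€118).
max(second-highest €108, reserve €101) = €108; the reserve does not bind.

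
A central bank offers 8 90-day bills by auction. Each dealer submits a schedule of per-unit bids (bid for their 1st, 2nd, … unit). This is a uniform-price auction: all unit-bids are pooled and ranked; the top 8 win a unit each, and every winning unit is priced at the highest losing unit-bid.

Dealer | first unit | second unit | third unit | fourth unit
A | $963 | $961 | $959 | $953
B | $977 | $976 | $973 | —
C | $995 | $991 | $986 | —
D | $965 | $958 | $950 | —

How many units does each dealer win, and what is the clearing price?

A 1, B 3, C 3, D 1; clearing price $961

All unit-bids, highest first — top 8: 995 (C-1), 991 (C-2), 986 (C-3), 977 (B-1), 976 (B-2), 973 (B-3), 965 (D-1), 963 (A-1)
Highest rejected unit-bid = $961.
Allocation: A 1, B 3, C 3, D 1.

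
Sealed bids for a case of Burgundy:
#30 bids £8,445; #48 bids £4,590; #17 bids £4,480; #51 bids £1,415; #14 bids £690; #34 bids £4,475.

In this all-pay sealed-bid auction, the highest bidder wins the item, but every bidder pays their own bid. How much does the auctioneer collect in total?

Total revenue: £24,095

All-pay sealed-bid auction: the highest bidder wins the item, but every bidder pays their own bid.
Bids ranked: 8,445 (#30) > 4,590 (#48) > 4,480 (#17) > 4,475 (#34) > 1,415 (#51) > 690 (#14)
Every bidder forfeits their bid regardless of winning.
Revenue = 8,445 + 4,590 + 4,480 + 1,415 + 690 + 4,475 = £24,095.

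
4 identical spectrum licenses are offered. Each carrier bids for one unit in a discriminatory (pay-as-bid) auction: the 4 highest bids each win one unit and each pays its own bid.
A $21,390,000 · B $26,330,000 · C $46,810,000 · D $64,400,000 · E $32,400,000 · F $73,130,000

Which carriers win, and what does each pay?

Sorting: 73,130,000 (F), 64,400,000 (D), 46,810,000 (C), 32,400,000 (E), 26,330,000 (B), 21,390,000 (A)
The 4 highest are F, D, C, E.
Each winner pays its own bid: F $73,130,000, D $64,400,000, C $46,810,000, E $32,400,000.

F $73,130,000, D $64,400,000, C $46,810,000, E $32,400,000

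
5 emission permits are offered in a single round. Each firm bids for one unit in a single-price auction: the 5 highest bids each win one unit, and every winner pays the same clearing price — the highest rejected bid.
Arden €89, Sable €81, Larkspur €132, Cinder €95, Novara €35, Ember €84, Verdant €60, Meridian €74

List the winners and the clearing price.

Ordering the bids: 132 (Larkspur), 95 (Cinder), 89 (Arden), 84 (Ember), 81 (Sable), 74 (Meridian), 60 (Verdant), …
Winners (5 units): Larkspur, Cinder, Arden, Ember, Sable.
First losing bid is Meridian's €74, which sets the uniform price.

Larkspur, Cinder, Arden, Ember, Sable; each pays €74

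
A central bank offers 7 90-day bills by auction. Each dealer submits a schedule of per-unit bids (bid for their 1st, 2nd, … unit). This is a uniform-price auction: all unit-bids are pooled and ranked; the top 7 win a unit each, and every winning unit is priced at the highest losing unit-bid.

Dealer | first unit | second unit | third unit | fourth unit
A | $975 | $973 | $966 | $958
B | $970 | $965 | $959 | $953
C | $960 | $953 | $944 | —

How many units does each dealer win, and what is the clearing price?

Pooled unit-bids ranked (top 7): 975 (A-1), 973 (A-2), 970 (B-1), 966 (A-3), 965 (B-2), 960 (C-1), 959 (B-3)
The (k+1)-th unit-bid is $958.
Allocation: A 3, B 3, C 1.

A 3, B 3, C 1; clearing price $958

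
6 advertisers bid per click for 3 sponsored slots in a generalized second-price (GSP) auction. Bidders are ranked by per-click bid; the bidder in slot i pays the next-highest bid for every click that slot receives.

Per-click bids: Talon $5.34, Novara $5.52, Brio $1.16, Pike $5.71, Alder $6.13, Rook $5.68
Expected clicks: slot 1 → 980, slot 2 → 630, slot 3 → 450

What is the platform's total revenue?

Total revenue: $11658.20

Ranked by bid: $6.13 (Alder) > $5.71 (Pike) > $5.68 (Rook) > $5.52 (Novara) > …
Slot 1: Alder pays $5.71 × 980 = $5595.80
Slot 2: Pike pays $5.68 × 630 = $3578.40
Slot 3: Rook pays $5.52 × 450 = $2484.00
Total = $11658.20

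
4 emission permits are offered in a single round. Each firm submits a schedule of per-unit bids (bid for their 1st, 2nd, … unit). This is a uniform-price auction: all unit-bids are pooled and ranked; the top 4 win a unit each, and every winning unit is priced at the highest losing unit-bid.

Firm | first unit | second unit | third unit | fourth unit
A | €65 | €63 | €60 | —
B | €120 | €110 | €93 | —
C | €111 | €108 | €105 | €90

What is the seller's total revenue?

Total revenue: €420

Pooled unit-bids ranked (top 4): 120 (B-1), 111 (C-1), 110 (B-2), 108 (C-2)
The (k+1)-th unit-bid is €105.
Allocation: B 2, C 2. Every unit priced at €105.
Revenue = 4 × 105 = €420.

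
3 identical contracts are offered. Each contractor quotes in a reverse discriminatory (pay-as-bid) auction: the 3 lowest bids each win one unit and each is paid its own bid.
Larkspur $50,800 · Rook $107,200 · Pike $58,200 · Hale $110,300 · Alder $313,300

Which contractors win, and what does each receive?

Sorting: 50,800 (Larkspur), 58,200 (Pike), 107,200 (Rook), 110,300 (Hale), 313,300 (Alder)
Winners (3 units): Larkspur, Pike, Rook.
Each winner is paid its own bid: Larkspur $50,800, Pike $58,200, Rook $107,200.

Larkspur $50,800, Pike $58,200, Rook $107,200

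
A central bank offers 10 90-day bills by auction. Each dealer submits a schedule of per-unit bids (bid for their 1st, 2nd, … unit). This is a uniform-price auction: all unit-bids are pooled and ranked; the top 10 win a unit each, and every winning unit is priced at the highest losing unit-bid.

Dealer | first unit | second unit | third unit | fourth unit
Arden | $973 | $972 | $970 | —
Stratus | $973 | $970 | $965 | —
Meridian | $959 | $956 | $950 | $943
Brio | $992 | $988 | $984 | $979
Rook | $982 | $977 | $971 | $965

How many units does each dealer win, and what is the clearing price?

Arden 2, Brio 4, Rook 3, Stratus 1; clearing price $970

Pooled unit-bids ranked (top 10): 992 (Brio-1), 988 (Brio-2), 984 (Brio-3), 982 (Rook-1), 979 (Brio-4), 977 (Rook-2), 973 (Arden-1), 973 (Stratus-1), 972 (Arden-2), 971 (Rook-3)
First bid not allocated: $970.
Allocation: Arden 2, Brio 4, Rook 3, Stratus 1.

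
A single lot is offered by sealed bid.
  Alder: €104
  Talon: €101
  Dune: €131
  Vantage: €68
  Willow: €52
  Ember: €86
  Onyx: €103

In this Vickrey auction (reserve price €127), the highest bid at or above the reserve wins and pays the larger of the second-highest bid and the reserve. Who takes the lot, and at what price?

Bids ranked: 131 (Dune) > 104 (Alder) > 103 (Onyx) > 101 (Talon) > 86 (Ember) > 68 (Vantage) > …
Highest eligible bid: Dune at €131.
max(second-highest €104, reserve €127) = €127.

Dune pays €127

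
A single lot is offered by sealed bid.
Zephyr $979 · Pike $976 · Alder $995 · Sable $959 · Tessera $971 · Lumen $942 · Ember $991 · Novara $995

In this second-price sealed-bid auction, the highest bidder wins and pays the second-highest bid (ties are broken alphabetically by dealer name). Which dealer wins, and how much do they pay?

Bids ranked: 995 (Alder) > 995 (Novara) > 991 (Ember) > 979 (Zephyr) > 976 (Pike) > 971 (Tessera) > …
Alder and Novara tie at $995; tie-break gives it to Alder.
Second-price: Alder pays Novara's bid of $995.

Alder pays $995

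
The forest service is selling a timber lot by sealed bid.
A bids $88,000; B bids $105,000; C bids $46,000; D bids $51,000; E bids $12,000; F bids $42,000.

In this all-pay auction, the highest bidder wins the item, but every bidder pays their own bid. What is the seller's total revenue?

Total revenue: $344,000

Sorting bids: 105,000 (B) > 88,000 (A) > 51,000 (D) > 46,000 (C) > 42,000 (F) > 12,000 (E)
B wins with the top bid; all bids are sunk regardless.
Every bidder forfeits their bid regardless of winning.
Revenue = 88,000 + 105,000 + 46,000 + 51,000 + 12,000 + 42,000 = $344,000.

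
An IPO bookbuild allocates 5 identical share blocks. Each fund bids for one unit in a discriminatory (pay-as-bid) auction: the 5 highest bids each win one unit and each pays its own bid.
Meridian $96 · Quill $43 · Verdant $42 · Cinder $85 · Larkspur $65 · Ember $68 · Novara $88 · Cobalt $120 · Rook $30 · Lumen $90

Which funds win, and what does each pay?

Cobalt $120, Meridian $96, Lumen $90, Novara $88, Cinder $85

Sorting: 120 (Cobalt), 96 (Meridian), 90 (Lumen), 88 (Novara), 85 (Cinder), 68 (Ember), 65 (Larkspur), …
The 5 highest are Cobalt, Meridian, Lumen, Novara, Cinder.
Each winner pays its own bid: Cobalt $120, Meridian $96, Lumen $90, Novara $88, Cinder $85.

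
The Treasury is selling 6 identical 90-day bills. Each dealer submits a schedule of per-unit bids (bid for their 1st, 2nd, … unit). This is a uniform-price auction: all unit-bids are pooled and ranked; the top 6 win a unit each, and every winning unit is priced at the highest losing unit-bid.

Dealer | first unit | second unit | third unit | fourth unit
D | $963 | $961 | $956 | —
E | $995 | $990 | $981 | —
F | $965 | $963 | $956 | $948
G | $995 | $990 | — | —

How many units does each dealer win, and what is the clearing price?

E 3, F 1, G 2; clearing price $963

All unit-bids, highest first — top 6: 995 (E-1), 995 (G-1), 990 (E-2), 990 (G-2), 981 (E-3), 965 (F-1)
The (k+1)-th unit-bid is $963.
Allocation: E 3, F 1, G 2.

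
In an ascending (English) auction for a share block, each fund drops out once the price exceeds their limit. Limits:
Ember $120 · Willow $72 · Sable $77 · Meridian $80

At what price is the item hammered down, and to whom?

Ember wins at $80

Ascending (English) auction: the price rises until one bidder remains; the winner pays the price at which the last rival dropped out.
Sorting limits: 120 (Ember) > 80 (Meridian) > 77 (Sable) > 72 (Willow)
Once the price passes $80, only Ember is left; the hammer falls at Meridian's limit of $80.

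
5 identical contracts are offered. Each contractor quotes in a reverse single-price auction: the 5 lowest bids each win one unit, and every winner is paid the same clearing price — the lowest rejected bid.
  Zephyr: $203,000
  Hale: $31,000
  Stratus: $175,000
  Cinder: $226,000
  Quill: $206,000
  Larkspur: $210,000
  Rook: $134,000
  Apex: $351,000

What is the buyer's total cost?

Total cost: $1,050,000

Bids ranked low→high: 31,000 (Hale), 134,000 (Rook), 175,000 (Stratus), 203,000 (Zephyr), 206,000 (Quill), 210,000 (Larkspur), 226,000 (Cinder), …
The 5 lowest are Hale, Rook, Stratus, Zephyr, Quill.
First losing bid is Larkspur's $210,000, which sets the uniform price.
Total cost = 5 × $210,000 = $1,050,000.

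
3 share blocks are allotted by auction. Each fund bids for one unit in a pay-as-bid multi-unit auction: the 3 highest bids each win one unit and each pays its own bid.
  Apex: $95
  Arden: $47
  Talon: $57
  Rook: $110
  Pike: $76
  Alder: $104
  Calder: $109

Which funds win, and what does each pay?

Ordering the bids: 110 (Rook), 109 (Calder), 104 (Alder), 95 (Apex), 76 (Pike), …
Top 3: Rook, Calder, Alder.
Each winner pays its own bid: Rook $110, Calder $109, Alder $104.

Rook $110, Calder $109, Alder $104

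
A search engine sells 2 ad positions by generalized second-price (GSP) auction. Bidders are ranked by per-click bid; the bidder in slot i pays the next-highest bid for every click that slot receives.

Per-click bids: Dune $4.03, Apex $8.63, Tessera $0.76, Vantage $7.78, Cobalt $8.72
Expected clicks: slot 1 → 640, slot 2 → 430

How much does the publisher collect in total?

Sorting advertisers: $8.72 (Cobalt) > $8.63 (Apex) > $7.78 (Vantage) > …
Slot 1: Cobalt pays $8.63 × 640 = $5523.20
Slot 2: Apex pays $7.78 × 430 = $3345.40
Total = $8868.60

Total revenue: $8868.60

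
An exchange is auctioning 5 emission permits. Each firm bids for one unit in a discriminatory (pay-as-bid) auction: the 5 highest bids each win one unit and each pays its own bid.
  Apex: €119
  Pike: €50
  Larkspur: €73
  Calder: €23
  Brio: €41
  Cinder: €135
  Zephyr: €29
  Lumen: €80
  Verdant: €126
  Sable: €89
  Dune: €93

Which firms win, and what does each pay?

Ordering the bids: 135 (Cinder), 126 (Verdant), 119 (Apex), 93 (Dune), 89 (Sable), 80 (Lumen), 73 (Larkspur), …
Winners (5 units): Cinder, Verdant, Apex, Dune, Sable.
Each winner pays its own bid: Cinder €135, Verdant €126, Apex €119, Dune €93, Sable €89.

Cinder €135, Verdant €126, Apex €119, Dune €93, Sable €89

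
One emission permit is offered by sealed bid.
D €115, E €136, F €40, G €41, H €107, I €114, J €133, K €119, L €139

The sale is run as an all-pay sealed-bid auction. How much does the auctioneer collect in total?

Total revenue: €944

Bids in order: 139 (L) > 136 (E) > 133 (J) > 119 (K) > 115 (D) > 114 (I) > …
Every bidder forfeits their bid regardless of winning.
Revenue = 115 + 136 + 40 + 41 + 107 + 114 + 133 + 119 + 139 = €944.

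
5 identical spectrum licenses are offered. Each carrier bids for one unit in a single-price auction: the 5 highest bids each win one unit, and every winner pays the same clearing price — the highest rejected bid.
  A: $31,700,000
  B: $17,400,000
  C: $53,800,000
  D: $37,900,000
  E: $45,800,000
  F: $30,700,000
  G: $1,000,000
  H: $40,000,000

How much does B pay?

B pays $0

Ordering the bids: 53,800,000 (C), 45,800,000 (E), 40,000,000 (H), 37,900,000 (D), 31,700,000 (A), 30,700,000 (F), 17,400,000 (B), …
The 5 highest are C, E, H, D, A.
First losing bid is F's $30,700,000, which sets the uniform price.
B does not win → pays $0.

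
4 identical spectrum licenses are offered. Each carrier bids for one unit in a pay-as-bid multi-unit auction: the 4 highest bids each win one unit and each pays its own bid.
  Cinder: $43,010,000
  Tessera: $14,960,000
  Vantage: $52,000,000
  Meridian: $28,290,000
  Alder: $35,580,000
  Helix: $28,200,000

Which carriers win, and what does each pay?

Bids ranked high→low: 52,000,000 (Vantage), 43,010,000 (Cinder), 35,580,000 (Alder), 28,290,000 (Meridian), 28,200,000 (Helix), 14,960,000 (Tessera)
Top 4: Vantage, Cinder, Alder, Meridian.
Each winner pays its own bid: Vantage $52,000,000, Cinder $43,010,000, Alder $35,580,000, Meridian $28,290,000.

Vantage $52,000,000, Cinder $43,010,000, Alder $35,580,000, Meridian $28,290,000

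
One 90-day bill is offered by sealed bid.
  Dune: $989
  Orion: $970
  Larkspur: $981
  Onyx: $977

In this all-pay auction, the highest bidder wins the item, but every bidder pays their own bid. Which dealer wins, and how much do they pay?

Dune pays $989

Bids ranked: 989 (Dune) > 981 (Larkspur) > 977 (Onyx) > 970 (Orion)
Dune wins with the top bid; all bids are sunk regardless.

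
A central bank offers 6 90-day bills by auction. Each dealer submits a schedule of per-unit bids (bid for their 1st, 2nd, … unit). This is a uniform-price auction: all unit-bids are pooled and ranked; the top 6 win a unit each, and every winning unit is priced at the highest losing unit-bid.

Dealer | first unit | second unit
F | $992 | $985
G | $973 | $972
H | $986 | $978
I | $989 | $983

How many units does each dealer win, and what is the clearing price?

Pooled unit-bids ranked (top 6): 992 (F-1), 989 (I-1), 986 (H-1), 985 (F-2), 983 (I-2), 978 (H-2)
The (k+1)-th unit-bid is $973.
Allocation: F 2, H 2, I 2.

F 2, H 2, I 2; clearing price $973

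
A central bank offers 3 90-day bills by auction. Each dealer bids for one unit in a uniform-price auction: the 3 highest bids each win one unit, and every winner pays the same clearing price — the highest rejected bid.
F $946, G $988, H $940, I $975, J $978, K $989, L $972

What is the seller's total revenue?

Total revenue: $2,925

Ordering the bids: 989 (K), 988 (G), 978 (J), 975 (I), 972 (L), …
Top 3: K, G, J.
Clearing price = highest rejected bid = $975.
Total revenue = 3 × $975 = $2,925.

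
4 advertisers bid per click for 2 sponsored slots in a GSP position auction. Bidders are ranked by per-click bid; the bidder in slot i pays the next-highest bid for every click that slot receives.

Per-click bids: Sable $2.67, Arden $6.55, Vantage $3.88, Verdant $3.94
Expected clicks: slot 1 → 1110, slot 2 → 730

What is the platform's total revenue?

Total revenue: $7205.80

Ranked by bid: $6.55 (Arden) > $3.94 (Verdant) > $3.88 (Vantage) > …
Slot 1: Arden pays $3.94 × 1110 = $4373.40
Slot 2: Verdant pays $3.88 × 730 = $2832.40
Total = $7205.80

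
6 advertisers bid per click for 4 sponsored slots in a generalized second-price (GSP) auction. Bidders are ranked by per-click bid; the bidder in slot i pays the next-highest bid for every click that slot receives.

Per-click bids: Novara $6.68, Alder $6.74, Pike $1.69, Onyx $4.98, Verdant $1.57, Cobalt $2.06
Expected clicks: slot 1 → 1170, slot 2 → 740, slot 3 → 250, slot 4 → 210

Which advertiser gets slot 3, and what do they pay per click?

Onyx; $2.06 per click

Per-click bids in order: $6.74 (Alder) > $6.68 (Novara) > $4.98 (Onyx) > $2.06 (Cobalt) > $1.69 (Pike) > …
Slot 3 goes to the third-ranked bidder, Onyx, who pays the next bid down: $2.06/click.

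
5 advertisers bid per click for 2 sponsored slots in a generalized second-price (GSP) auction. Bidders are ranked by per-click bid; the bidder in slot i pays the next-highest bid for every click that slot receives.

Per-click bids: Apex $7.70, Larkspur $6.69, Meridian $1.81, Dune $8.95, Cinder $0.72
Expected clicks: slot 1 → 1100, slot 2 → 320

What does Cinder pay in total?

Cinder pays $0.00

Ranked by bid: $8.95 (Dune) > $7.70 (Apex) > $6.69 (Larkspur) > …
Cinder ranks below slot 2 → no slot, pays nothing.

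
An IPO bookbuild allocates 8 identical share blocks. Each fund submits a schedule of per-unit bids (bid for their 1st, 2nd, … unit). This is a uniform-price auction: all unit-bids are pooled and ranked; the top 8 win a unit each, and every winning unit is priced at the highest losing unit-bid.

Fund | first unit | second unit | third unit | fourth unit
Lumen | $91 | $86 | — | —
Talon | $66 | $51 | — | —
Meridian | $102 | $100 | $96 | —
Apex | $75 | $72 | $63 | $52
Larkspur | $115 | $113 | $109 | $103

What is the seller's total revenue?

Total revenue: $688

Merging the schedules and taking the best 8: 115 (Larkspur-1), 113 (Larkspur-2), 109 (Larkspur-3), 103 (Larkspur-4), 102 (Meridian-1), 100 (Meridian-2), 96 (Meridian-3), 91 (Lumen-1)
First bid not allocated: $86.
Allocation: Larkspur 4, Lumen 1, Meridian 3. Every unit priced at $86.
Revenue = 8 × 86 = $688.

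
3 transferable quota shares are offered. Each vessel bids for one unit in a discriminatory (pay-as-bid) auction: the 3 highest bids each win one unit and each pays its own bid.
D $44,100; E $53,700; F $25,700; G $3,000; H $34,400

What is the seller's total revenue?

Bids ranked high→low: 53,700 (E), 44,100 (D), 34,400 (H), 25,700 (F), 3,000 (G)
Top 3: E, D, H.
Total revenue = 53,700 + 44,100 + 34,400 = $132,200.

Total revenue: $132,200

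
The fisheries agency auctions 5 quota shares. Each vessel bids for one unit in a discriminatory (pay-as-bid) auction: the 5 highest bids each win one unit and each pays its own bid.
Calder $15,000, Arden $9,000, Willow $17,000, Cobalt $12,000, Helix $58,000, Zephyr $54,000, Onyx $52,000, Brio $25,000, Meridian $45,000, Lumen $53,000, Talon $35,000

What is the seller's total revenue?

Sorting: 58,000 (Helix), 54,000 (Zephyr), 53,000 (Lumen), 52,000 (Onyx), 45,000 (Meridian), 35,000 (Talon), 25,000 (Brio), …
The 5 highest are Helix, Zephyr, Lumen, Onyx, Meridian.
Total revenue = 58,000 + 54,000 + 53,000 + 52,000 + 45,000 = $262,000.

Total revenue: $262,000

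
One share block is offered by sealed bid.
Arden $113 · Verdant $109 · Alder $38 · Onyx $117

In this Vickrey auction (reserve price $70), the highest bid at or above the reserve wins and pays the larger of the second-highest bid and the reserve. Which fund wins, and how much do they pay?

Vickrey auction (reserve price $70): the highest bid at or above the reserve wins and pays the larger of the second-highest bid and the reserve.
Bids in order: 117 (Onyx) > 113 (Arden) > 109 (Verdant) > 38 (Alder)
Onyx has the top bid at or above the reserve ($117).
Second-highest bid $113 exceeds the reserve $70 → payment $113.

Onyx pays $113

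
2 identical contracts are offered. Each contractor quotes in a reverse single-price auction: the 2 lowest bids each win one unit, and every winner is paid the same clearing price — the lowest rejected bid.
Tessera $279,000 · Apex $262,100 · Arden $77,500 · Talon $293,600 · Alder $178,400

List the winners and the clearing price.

Arden, Alder; each is paid $262,100

Sorting: 77,500 (Arden), 178,400 (Alder), 262,100 (Apex), 279,000 (Tessera), …
The 2 lowest are Arden, Alder.
Clearing price = lowest rejected bid = $262,100.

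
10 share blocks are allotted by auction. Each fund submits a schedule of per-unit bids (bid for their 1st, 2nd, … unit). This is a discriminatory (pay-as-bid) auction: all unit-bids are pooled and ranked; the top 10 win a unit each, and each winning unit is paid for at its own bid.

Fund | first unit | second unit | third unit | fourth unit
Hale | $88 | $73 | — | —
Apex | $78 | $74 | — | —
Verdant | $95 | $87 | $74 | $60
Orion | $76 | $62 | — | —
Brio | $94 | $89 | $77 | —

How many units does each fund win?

All unit-bids, highest first — top 10: 95 (Verdant-1), 94 (Brio-1), 89 (Brio-2), 88 (Hale-1), 87 (Verdant-2), 78 (Apex-1), 77 (Brio-3), 76 (Orion-1), 74 (Apex-2), 74 (Verdant-3)
Next rejected bid: $73 (not a price — pay-as-bid).
Allocation: Apex 2, Brio 3, Hale 1, Orion 1, Verdant 3.

Apex 2, Brio 3, Hale 1, Orion 1, Verdant 3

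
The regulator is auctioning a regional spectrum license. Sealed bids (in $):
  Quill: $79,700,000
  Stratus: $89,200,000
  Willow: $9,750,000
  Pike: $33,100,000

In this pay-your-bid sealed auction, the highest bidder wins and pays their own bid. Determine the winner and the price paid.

Stratus pays $89,200,000

Sorting bids: 89,200,000 (Stratus) > 79,700,000 (Quill) > 33,100,000 (Pike) > 9,750,000 (Willow)
Stratus has the highest bid and pays exactly that: $89,200,000.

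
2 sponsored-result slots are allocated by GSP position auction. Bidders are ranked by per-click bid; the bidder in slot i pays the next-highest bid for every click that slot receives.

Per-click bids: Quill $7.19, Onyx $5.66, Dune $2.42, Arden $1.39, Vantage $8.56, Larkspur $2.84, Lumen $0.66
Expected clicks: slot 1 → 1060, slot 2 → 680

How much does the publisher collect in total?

Total revenue: $11470.20

Per-click bids in order: $8.56 (Vantage) > $7.19 (Quill) > $5.66 (Onyx) > …
Slot 1: Vantage pays $7.19 × 1060 = $7621.40
Slot 2: Quill pays $5.66 × 680 = $3848.80
Total = $11470.20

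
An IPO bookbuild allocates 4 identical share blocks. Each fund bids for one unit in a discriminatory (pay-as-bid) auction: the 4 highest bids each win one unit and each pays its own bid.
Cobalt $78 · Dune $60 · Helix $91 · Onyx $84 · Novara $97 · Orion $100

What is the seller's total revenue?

Total revenue: $372

Sorting: 100 (Orion), 97 (Novara), 91 (Helix), 84 (Onyx), 78 (Cobalt), 60 (Dune)
Top 4: Orion, Novara, Helix, Onyx.
Total revenue = 100 + 97 + 91 + 84 = $372.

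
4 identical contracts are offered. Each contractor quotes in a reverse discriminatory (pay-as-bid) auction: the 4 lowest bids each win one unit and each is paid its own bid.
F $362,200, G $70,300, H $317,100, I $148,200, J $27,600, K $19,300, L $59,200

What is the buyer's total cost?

Ordering the bids: 19,300 (K), 27,600 (J), 59,200 (L), 70,300 (G), 148,200 (I), 317,100 (H), …
Lowest 4: K, J, L, G.
Total cost = 19,300 + 27,600 + 59,200 + 70,300 = $176,400.

Total cost: $176,400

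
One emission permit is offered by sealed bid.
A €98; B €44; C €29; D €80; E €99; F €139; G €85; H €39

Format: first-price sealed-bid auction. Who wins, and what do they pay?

F pays €139

Bids in order: 139 (F) > 99 (E) > 98 (A) > 85 (G) > 80 (D) > 44 (B) > …
First-price: F pays what they bid, €139.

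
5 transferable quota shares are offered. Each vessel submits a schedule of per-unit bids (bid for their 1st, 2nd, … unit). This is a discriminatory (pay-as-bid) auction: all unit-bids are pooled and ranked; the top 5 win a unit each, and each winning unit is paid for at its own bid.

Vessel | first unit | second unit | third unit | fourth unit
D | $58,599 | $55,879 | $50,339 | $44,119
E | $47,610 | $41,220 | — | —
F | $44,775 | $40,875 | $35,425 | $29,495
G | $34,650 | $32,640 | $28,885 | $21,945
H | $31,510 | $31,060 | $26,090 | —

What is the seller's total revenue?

Pooled unit-bids ranked (top 5): 58,599 (D-1), 55,879 (D-2), 50,339 (D-3), 47,610 (E-1), 44,775 (F-1)
Next rejected bid: $44,119 (not a price — pay-as-bid).
Each winning unit pays its own bid.
Revenue = 58,599 + 55,879 + 50,339 + 47,610 + 44,775 = $257,202.

Total revenue: $257,202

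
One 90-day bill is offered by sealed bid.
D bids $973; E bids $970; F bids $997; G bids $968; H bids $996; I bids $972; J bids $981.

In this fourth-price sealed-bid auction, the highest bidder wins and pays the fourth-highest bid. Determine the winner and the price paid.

Fourth-price sealed-bid auction: the highest bidder wins and pays the fourth-highest bid.
Sorting bids: 997 (F) > 996 (H) > 981 (J) > 973 (D) > 972 (I) > 970 (E) > …
F wins; payment is bid #4 in the ranking = $973.

F pays $973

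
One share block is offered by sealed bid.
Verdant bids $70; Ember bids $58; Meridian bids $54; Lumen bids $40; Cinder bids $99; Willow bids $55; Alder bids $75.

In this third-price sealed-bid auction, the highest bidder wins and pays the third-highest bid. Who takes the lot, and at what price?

Bids ranked: 99 (Cinder) > 75 (Alder) > 70 (Verdant) > 58 (Ember) > 55 (Willow) > 54 (Meridian) > …
Cinder wins; payment is bid #3 in the ranking = $70.

Cinder pays $70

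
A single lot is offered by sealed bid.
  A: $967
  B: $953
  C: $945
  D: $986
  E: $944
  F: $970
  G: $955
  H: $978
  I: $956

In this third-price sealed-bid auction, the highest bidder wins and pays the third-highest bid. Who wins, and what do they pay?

Bids ranked: 986 (D) > 978 (H) > 970 (F) > 967 (A) > 956 (I) > 955 (G) > …
D is highest; pays the third-highest bid, $970.

D pays $970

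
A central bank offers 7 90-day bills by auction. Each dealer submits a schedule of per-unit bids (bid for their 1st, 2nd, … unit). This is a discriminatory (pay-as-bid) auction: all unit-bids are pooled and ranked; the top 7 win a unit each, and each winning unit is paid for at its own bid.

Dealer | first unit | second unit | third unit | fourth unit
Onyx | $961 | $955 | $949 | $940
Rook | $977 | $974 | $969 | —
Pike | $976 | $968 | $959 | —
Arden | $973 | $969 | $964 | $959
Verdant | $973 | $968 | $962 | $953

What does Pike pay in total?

Pike pays $976

All unit-bids, highest first — top 7: 977 (Rook-1), 976 (Pike-1), 974 (Rook-2), 973 (Arden-1), 973 (Verdant-1), 969 (Rook-3), 969 (Arden-2)
Next rejected bid: $968 (not a price — pay-as-bid).
Pike's winning unit-bids: 976 = $976.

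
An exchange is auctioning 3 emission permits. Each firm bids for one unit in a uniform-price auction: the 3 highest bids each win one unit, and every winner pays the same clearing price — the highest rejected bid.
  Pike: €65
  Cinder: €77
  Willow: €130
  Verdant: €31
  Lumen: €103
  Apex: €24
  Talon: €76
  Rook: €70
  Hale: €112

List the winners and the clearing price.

Bids ranked high→low: 130 (Willow), 112 (Hale), 103 (Lumen), 77 (Cinder), 76 (Talon), …
Winners (3 units): Willow, Hale, Lumen.
First losing bid is Cinder's €77, which sets the uniform price.

Willow, Hale, Lumen; each pays €77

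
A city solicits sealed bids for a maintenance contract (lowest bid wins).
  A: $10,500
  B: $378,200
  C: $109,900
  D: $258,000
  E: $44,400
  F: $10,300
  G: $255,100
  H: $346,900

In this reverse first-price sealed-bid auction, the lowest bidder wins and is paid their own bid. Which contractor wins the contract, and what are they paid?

Rule: the lowest bidder wins and is paid their own bid.
Bids in order: 10,300 (F) < 10,500 (A) < 44,400 (E) < 109,900 (C) < 255,100 (G) < 258,000 (D) < …
First-price: F is paid what they bid, $10,300.

F is paid $10,300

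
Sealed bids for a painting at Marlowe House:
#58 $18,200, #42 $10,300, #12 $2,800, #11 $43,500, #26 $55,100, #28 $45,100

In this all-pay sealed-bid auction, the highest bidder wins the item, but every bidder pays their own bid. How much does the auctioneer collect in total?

Rule: the highest bidder wins the item, but every bidder pays their own bid.
Bids ranked: 55,100 (#26) > 45,100 (#28) > 43,500 (#11) > 18,200 (#58) > 10,300 (#42) > 2,800 (#12)
Every bidder forfeits their bid regardless of winning.
Revenue = 18,200 + 10,300 + 2,800 + 43,500 + 55,100 + 45,100 = $175,000.

Total revenue: $175,000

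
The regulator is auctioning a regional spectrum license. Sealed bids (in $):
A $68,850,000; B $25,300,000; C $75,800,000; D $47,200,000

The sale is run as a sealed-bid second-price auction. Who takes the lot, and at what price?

C pays $68,850,000

Rule: the highest bidder wins and pays the second-highest bid.
Bids ranked: 75,800,000 (C) > 68,850,000 (A) > 47,200,000 (D) > 25,300,000 (B)
C is highest; pays the second-highest bid, $68,850,000.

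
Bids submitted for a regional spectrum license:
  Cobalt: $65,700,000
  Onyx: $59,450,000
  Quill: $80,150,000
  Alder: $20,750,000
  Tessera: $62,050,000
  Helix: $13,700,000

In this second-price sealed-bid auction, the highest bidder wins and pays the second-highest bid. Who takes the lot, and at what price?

Bids in order: 80,150,000 (Quill) > 65,700,000 (Cobalt) > 62,050,000 (Tessera) > 59,450,000 (Onyx) > 20,750,000 (Alder) > 13,700,000 (Helix)
Quill is highest; pays the second-highest bid, $65,700,000.

Quill pays $65,700,000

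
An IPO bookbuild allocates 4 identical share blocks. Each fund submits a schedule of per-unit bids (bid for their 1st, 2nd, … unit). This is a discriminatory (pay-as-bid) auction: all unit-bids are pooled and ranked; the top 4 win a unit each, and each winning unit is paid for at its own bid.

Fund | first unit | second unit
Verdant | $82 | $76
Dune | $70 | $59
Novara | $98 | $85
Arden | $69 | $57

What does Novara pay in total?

All unit-bids, highest first — top 4: 98 (Novara-1), 85 (Novara-2), 82 (Verdant-1), 76 (Verdant-2)
Next rejected bid: $70 (not a price — pay-as-bid).
Novara's winning unit-bids: 98 + 85 = $183.

Novara pays $183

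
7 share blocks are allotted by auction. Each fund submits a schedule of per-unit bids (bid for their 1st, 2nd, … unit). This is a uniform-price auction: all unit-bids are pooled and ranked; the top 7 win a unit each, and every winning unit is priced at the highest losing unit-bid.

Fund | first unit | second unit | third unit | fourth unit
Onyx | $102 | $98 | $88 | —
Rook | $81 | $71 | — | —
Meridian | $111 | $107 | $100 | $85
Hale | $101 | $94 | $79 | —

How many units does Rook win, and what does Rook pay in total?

Rook: 0 units, pays $0

Merging the schedules and taking the best 7: 111 (Meridian-1), 107 (Meridian-2), 102 (Onyx-1), 101 (Hale-1), 100 (Meridian-3), 98 (Onyx-2), 94 (Hale-2)
The (k+1)-th unit-bid is $88.
Rook wins 0 unit(s) at $88 each.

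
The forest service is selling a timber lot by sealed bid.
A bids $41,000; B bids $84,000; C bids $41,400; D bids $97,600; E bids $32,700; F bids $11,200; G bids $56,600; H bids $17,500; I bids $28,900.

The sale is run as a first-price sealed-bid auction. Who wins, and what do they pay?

D pays $97,600

Sorting bids: 97,600 (D) > 84,000 (B) > 56,600 (G) > 41,400 (C) > 41,000 (A) > 32,700 (E) > …
First-price: D pays what they bid, $97,600.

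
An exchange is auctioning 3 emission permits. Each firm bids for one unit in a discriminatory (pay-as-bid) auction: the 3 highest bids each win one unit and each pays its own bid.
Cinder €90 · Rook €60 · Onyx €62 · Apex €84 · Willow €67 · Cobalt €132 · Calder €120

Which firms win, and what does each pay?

Cobalt €132, Calder €120, Cinder €90

Sorting: 132 (Cobalt), 120 (Calder), 90 (Cinder), 84 (Apex), 67 (Willow), …
The 3 highest are Cobalt, Calder, Cinder.
Each winner pays its own bid: Cobalt €132, Calder €120, Cinder €90.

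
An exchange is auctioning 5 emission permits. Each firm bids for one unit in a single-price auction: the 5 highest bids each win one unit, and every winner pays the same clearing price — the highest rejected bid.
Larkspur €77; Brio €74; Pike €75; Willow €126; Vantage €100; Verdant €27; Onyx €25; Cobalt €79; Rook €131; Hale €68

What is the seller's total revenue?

Ordering the bids: 131 (Rook), 126 (Willow), 100 (Vantage), 79 (Cobalt), 77 (Larkspur), 75 (Pike), 74 (Brio), …
The 5 highest are Rook, Willow, Vantage, Cobalt, Larkspur.
First losing bid is Pike's €75, which sets the uniform price.
Total revenue = 5 × €75 = €375.

Total revenue: €375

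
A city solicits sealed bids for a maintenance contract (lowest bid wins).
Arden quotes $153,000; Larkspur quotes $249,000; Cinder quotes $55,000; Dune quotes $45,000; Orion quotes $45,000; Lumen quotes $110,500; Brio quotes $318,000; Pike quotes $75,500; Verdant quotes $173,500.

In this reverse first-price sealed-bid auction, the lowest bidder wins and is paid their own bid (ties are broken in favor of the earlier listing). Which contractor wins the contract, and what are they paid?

Dune is paid $45,000

Bids in order: 45,000 (Dune) < 45,000 (Orion) < 55,000 (Cinder) < 75,500 (Pike) < 110,500 (Lumen) < 153,000 (Arden) < …
Dune and Orion tie at $45,000; tie-break gives it to Dune.
First-price: Dune is paid what they bid, $45,000.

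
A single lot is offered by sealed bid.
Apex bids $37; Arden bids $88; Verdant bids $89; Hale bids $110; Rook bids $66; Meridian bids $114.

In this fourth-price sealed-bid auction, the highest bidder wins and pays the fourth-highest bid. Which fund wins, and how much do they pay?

Meridian pays $88

Bids ranked: 114 (Meridian) > 110 (Hale) > 89 (Verdant) > 88 (Arden) > 66 (Rook) > 37 (Apex)
Meridian wins; payment is bid #4 in the ranking = $88.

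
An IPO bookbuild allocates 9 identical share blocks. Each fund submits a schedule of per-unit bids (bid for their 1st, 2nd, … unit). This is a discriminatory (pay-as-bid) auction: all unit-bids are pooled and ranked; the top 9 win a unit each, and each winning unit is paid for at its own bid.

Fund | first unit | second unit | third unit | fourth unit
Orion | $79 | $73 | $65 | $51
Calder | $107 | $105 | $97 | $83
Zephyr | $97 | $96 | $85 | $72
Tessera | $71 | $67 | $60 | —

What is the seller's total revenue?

Pooled unit-bids ranked (top 9): 107 (Calder-1), 105 (Calder-2), 97 (Calder-3), 97 (Zephyr-1), 96 (Zephyr-2), 85 (Zephyr-3), 83 (Calder-4), 79 (Orion-1), 73 (Orion-2)
Next rejected bid: $72 (not a price — pay-as-bid).
Each winning unit pays its own bid.
Revenue = 107 + 105 + 97 + 97 + 96 + 85 + 83 + 79 + 73 = $822.

Total revenue: $822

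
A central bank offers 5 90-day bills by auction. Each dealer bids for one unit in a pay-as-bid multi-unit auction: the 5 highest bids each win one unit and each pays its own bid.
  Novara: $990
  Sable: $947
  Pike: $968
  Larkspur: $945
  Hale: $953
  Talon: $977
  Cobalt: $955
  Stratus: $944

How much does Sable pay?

Bids ranked high→low: 990 (Novara), 977 (Talon), 968 (Pike), 955 (Cobalt), 953 (Hale), 947 (Sable), 945 (Larkspur), …
The 5 highest are Novara, Talon, Pike, Cobalt, Hale.
Sable does not win → $0.

Sable pays $0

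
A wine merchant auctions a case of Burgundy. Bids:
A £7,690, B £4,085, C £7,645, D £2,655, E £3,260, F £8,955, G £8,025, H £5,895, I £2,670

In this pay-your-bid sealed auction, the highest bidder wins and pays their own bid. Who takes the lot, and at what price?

Sorting bids: 8,955 (F) > 8,025 (G) > 7,690 (A) > 7,645 (C) > 5,895 (H) > 4,085 (B) > …
First-price: F pays what they bid, £8,955.

F pays £8,955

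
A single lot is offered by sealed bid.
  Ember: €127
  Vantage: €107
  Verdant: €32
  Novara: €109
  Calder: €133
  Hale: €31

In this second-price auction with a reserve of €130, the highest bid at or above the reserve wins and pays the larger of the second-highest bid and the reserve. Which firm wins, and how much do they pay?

Calder pays €130

Bids ranked: 133 (Calder) > 127 (Ember) > 109 (Novara) > 107 (Vantage) > 32 (Verdant) > 31 (Hale)
Calder has the top bid at or above the reserve (€133).
Second-highest bid €127 is below the reserve €130, so the reserve binds → payment €130.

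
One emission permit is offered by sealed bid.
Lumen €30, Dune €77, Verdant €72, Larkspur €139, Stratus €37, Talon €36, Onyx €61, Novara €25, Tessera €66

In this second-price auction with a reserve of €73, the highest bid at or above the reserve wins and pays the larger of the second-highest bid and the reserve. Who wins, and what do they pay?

Larkspur pays €77

Second-price auction with a reserve of €73: the highest bid at or above the reserve wins and pays the larger of the second-highest bid and the reserve.
Sorting bids: 139 (Larkspur) > 77 (Dune) > 72 (Verdant) > 66 (Tessera) > 61 (Onyx) > 37 (Stratus) > …
Larkspur has the top bid at or above the reserve (€139).
Second-highest bid €77 exceeds the reserve €73 → payment €77.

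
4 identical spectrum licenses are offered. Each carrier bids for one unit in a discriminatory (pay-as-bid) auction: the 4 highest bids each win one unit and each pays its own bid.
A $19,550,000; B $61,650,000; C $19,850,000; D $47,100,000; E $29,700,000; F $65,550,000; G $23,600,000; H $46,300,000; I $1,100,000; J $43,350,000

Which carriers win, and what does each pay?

F $65,550,000, B $61,650,000, D $47,100,000, H $46,300,000

Sorting: 65,550,000 (F), 61,650,000 (B), 47,100,000 (D), 46,300,000 (H), 43,350,000 (J), 29,700,000 (E), …
Top 4: F, B, D, H.
Each winner pays its own bid: F $65,550,000, B $61,650,000, D $47,100,000, H $46,300,000.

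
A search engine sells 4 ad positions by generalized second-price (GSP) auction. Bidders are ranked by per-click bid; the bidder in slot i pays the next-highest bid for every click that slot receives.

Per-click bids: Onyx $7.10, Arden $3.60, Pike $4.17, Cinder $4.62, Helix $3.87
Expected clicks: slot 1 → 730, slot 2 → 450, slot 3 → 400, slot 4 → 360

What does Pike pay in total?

Pike pays $1548.00

Sorting advertisers: $7.10 (Onyx) > $4.62 (Cinder) > $4.17 (Pike) > $3.87 (Helix) > $3.60 (Arden)
Pike holds slot 3 → pays next bid $3.87 × 400 clicks = $1548.00.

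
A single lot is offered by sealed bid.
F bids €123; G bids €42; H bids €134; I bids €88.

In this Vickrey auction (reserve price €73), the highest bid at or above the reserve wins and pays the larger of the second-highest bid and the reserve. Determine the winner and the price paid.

H pays €123

Rule: the highest bid at or above the reserve wins and pays the larger of the second-highest bid and the reserve.
Bids in order: 134 (H) > 123 (F) > 88 (I) > 42 (G)
Highest eligible bid: H at €134.
Second-highest bid €123 exceeds the reserve €73 → payment €123.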